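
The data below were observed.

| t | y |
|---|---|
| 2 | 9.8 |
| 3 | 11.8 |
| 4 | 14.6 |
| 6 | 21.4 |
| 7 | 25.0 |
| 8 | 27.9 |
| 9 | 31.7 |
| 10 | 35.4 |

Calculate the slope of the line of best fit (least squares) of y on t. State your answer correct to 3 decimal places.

n = 8, Σx = 49, Σy = 177.6, Σxy = 1279.3, Σx² = 359
Sxx = Σx² − (Σx)²/n = 359 − 300.125 = 58.875
Sxy = Σxy − (Σx)(Σy)/n = 1279.3 − 1087.8 = 191.5
b = Sxy/Sxx = 191.5/58.875 = 3.252654

3.253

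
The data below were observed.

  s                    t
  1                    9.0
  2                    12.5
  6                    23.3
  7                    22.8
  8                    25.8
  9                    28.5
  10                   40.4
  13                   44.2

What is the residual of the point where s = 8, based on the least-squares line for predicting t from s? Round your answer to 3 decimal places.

-2.954

n = 8, Σx = 56, Σy = 206.5, Σxy = 1774.9, Σx² = 504
Sxx = Σx² − (Σx)²/n = 504 − 392 = 112
Sxy = Σxy − (Σx)(Σy)/n = 1774.9 − 1445.5 = 329.4
b = Sxy/Sxx = 329.4/112 = 2.941071
a = ȳ − b·x̄ = 25.8125 − 2.941071·7 = 5.225
ŷ(8) = 5.225 + 2.941071·8 = 28.753571
residual = y − ŷ = 25.8 − 28.753571 = -2.953571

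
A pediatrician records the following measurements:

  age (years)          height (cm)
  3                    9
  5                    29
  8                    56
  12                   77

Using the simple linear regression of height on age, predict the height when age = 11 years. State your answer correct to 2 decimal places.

n = 4, Σx = 28, Σy = 171, Σxy = 1544, Σx² = 242
Sxx = Σx² − (Σx)²/n = 242 − 196 = 46
Sxy = Σxy − (Σx)(Σy)/n = 1544 − 1197 = 347
b = Sxy/Sxx = 347/46 = 7.543478
a = ȳ − b·x̄ = 42.75 − 7.543478·7 = -10.054348
ŷ(11) = a + b·11 = -10.054348 + 7.543478·11 = 72.923913

72.92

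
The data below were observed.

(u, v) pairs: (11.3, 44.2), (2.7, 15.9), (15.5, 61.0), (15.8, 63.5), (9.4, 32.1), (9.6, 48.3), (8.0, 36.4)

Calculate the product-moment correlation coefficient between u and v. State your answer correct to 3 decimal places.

n = 7, Σx = 72.3, Σy = 301.4, Σxy = 3547.81, Σx² = 869.39, Σy² = 14647.96
Sxx = Σx² − (Σx)²/n = 869.39 − 746.755714 = 122.634286
Sxy = Σxy − (Σx)(Σy)/n = 3547.81 − 3113.031429 = 434.778571
Syy = Σy² − (Σy)²/n = 14647.96 − 12977.422857 = 1670.537143
r = Sxy/√(Sxx·Syy) = 434.778571/√(204865.129273) = 434.778571/452.620293 = 0.960581

0.961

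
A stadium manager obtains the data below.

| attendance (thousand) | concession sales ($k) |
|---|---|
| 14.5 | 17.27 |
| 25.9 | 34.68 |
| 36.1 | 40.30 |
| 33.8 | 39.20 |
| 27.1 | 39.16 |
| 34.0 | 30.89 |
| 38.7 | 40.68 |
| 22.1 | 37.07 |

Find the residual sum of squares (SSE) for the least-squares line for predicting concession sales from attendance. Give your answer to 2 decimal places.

n = 8, Σx = 232.2, Σy = 279.25, Σxy = 8433.476, Σx² = 7203.22, Σy² = 10178.4303
Sxx = Σx² − (Σx)²/n = 7203.22 − 6739.605 = 463.615
Sxy = Σxy − (Σx)(Σy)/n = 8433.476 − 8105.23125 = 328.24475
Syy = Σy² − (Σy)²/n = 10178.4303 − 9747.570312 = 430.859987
b = Sxy/Sxx = 328.24475/463.615 = 0.708011
SSE = Syy − b·Sxy = 430.859987 − 0.708011·328.24475 = 198.458931

198.46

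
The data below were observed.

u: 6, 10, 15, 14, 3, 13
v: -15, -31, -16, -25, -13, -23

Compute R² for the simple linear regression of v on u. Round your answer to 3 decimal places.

n = 6, Σx = 61, Σy = -123, Σxy = -1328, Σx² = 735, Σy² = 2765
Sxx = Σx² − (Σx)²/n = 735 − 620.166667 = 114.833333
Sxy = Σxy − (Σx)(Σy)/n = -1328 − (-1250.5) = -77.5
Syy = Σy² − (Σy)²/n = 2765 − 2521.5 = 243.5
R² = Sxy²/(Sxx·Syy) = (-77.5)²/(114.833333·243.5) = 0.214801

0.215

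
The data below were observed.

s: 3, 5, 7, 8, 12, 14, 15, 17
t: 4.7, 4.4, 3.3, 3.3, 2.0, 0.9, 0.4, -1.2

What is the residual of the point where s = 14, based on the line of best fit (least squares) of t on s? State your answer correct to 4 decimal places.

0.2266

n = 8, Σx = 81, Σy = 17.8, Σxy = 107.8, Σx² = 1001
Sxx = Σx² − (Σx)²/n = 1001 − 820.125 = 180.875
Sxy = Σxy − (Σx)(Σy)/n = 107.8 − 180.225 = -72.425
b = Sxy/Sxx = -72.425/180.875 = -0.400415
a = ȳ − b·x̄ = 2.225 − (-0.400415)·10.125 = 6.279198
ŷ(14) = 6.279198 + (-0.400415)·14 = 0.673393
residual = y − ŷ = 0.9 − 0.673393 = 0.226607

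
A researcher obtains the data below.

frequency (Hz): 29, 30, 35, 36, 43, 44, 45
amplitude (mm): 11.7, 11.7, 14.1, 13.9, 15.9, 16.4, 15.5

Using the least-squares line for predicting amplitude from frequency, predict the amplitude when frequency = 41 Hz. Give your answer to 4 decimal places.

n = 7, Σx = 262, Σy = 99.2, Σxy = 3787, Σx² = 10072
Sxx = Σx² − (Σx)²/n = 10072 − 9806.285714 = 265.714286
Sxy = Σxy − (Σx)(Σy)/n = 3787 − 3712.914286 = 74.085714
b = Sxy/Sxx = 74.085714/265.714286 = 0.278817
a = ȳ − b·x̄ = 14.171429 − 0.278817·37.428571 = 3.735699
ŷ(41) = a + b·41 = 3.735699 + 0.278817·41 = 15.167204

15.1672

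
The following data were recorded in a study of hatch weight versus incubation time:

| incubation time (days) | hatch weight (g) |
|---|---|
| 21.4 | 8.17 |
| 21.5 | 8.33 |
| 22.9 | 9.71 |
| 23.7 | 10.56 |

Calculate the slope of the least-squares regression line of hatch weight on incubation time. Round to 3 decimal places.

n = 4, Σx = 89.5, Σy = 36.77, Σxy = 826.564, Σx² = 2006.31
Sxx = Σx² − (Σx)²/n = 2006.31 − 2002.5625 = 3.7475
Sxy = Σxy − (Σx)(Σy)/n = 826.564 − 822.72875 = 3.83525
b = Sxy/Sxx = 3.83525/3.7475 = 1.023416

1.023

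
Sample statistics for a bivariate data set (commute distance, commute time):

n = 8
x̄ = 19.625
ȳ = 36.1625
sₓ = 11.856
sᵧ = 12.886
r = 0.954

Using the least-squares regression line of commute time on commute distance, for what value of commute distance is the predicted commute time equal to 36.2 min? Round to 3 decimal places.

19.661

b = r · sᵧ/sₓ = 0.954 · 12.886/11.856 = 1.036880
a = ȳ − b·x̄ = 36.1625 − 1.036880·19.625 = 15.813739
Set a + b·x = 36.2: x = (36.2 − 15.813739) / 1.036880 = 19.661166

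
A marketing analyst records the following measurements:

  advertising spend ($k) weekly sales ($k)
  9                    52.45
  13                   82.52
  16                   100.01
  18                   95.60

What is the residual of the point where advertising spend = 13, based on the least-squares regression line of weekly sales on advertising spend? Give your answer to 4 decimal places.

5.0413

n = 4, Σx = 56, Σy = 330.58, Σxy = 4865.77, Σx² = 830
Sxx = Σx² − (Σx)²/n = 830 − 784 = 46
Sxy = Σxy − (Σx)(Σy)/n = 4865.77 − 4628.12 = 237.65
b = Sxy/Sxx = 237.65/46 = 5.166304
a = ȳ − b·x̄ = 82.645 − 5.166304·14 = 10.316739
ŷ(13) = 10.316739 + 5.166304·13 = 77.478696
residual = y − ŷ = 82.52 − 77.478696 = 5.041304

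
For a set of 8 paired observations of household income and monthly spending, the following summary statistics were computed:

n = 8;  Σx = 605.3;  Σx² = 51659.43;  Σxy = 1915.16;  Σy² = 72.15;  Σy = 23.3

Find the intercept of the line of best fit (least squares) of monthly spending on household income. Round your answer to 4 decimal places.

Sxx = Σx² − (Σx)²/n = 51659.43 − 45798.51125 = 5860.91875
Sxy = Σxy − (Σx)(Σy)/n = 1915.16 − 1762.93625 = 152.22375
b = Sxy/Sxx = 152.22375/5860.91875 = 0.025973
a = ȳ − b·x̄ = 2.9125 − 0.025973·75.6625 = 0.947342

0.9473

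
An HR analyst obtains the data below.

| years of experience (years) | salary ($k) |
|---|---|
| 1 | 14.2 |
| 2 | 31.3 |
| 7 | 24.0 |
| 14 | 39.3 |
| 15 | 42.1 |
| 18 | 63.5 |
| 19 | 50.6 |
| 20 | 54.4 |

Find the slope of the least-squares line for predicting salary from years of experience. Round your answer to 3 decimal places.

n = 8, Σx = 96, Σy = 319.4, Σxy = 4618.9, Σx² = 1560
Sxx = Σx² − (Σx)²/n = 1560 − 1152 = 408
Sxy = Σxy − (Σx)(Σy)/n = 4618.9 − 3832.8 = 786.1
b = Sxy/Sxx = 786.1/408 = 1.926716

1.927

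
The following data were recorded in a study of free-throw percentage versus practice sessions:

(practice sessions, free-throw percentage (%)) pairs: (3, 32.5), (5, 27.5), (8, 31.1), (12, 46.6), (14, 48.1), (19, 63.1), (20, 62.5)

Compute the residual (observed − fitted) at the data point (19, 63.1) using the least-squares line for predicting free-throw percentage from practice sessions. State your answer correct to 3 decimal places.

n = 7, Σx = 81, Σy = 311.4, Σxy = 4165.3, Σx² = 1199
Sxx = Σx² − (Σx)²/n = 1199 − 937.285714 = 261.714286
Sxy = Σxy − (Σx)(Σy)/n = 4165.3 − 3603.342857 = 561.957143
b = Sxy/Sxx = 561.957143/261.714286 = 2.147216
a = ȳ − b·x̄ = 44.485714 − 2.147216·11.571429 = 19.639356
ŷ(19) = 19.639356 + 2.147216·19 = 60.436463
residual = y − ŷ = 63.1 − 60.436463 = 2.663537

2.664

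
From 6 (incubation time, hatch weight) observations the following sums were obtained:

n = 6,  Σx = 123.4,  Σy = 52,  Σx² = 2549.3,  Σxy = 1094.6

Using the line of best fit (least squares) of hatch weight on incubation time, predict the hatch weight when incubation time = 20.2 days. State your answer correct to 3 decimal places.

7.856

Sxx = Σx² − (Σx)²/n = 2549.3 − 2537.926667 = 11.373333
Sxy = Σxy − (Σx)(Σy)/n = 1094.6 − 1069.466667 = 25.133333
b = Sxy/Sxx = 25.133333/11.373333 = 2.209848
a = ȳ − b·x̄ = 8.666667 − 2.209848·20.566667 = -36.782532
ŷ(20.2) = a + b·20.2 = -36.782532 + 2.209848·20.2 = 7.856389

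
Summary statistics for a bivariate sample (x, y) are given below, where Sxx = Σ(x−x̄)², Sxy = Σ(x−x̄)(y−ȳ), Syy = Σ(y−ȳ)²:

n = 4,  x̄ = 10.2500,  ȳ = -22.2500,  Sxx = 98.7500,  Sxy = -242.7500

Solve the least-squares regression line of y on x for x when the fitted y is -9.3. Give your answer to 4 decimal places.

b = Sxy/Sxx = -242.75/98.75 = -2.458228
a = ȳ − b·x̄ = -22.25 − (-2.458228)·10.25 = 2.946835
Set a + b·x = -9.3: x = (-9.3 − 2.946835) / (-2.458228) = 4.981977

4.9820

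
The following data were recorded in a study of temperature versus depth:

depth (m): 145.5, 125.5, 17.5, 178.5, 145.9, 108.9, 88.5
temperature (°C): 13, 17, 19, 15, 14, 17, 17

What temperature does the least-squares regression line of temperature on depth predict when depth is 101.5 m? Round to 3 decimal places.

n = 7, Σx = 810.3, Σy = 112, Σxy = 12433.4, Σx² = 110067.27
Sxx = Σx² − (Σx)²/n = 110067.27 − 93798.012857 = 16269.257143
Sxy = Σxy − (Σx)(Σy)/n = 12433.4 − 12964.8 = -531.4
b = Sxy/Sxx = -531.4/16269.257143 = -0.032663
a = ȳ − b·x̄ = 16 − (-0.032663)·115.757143 = 19.780956
ŷ(101.5) = a + b·101.5 = 19.780956 + (-0.032663)·101.5 = 16.465679

16.466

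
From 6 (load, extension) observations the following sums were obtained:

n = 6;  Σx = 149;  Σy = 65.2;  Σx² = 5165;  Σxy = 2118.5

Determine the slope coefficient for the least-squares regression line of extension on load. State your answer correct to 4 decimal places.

Sxx = Σx² − (Σx)²/n = 5165 − 3700.166667 = 1464.833333
Sxy = Σxy − (Σx)(Σy)/n = 2118.5 − 1619.133333 = 499.366667
b = Sxy/Sxx = 499.366667/1464.833333 = 0.340903

0.3409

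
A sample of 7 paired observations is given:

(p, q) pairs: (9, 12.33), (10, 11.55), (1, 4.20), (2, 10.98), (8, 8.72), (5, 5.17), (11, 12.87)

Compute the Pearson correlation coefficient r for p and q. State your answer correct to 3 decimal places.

n = 7, Σx = 46, Σy = 65.82, Σxy = 489.81, Σx² = 396, Σy² = 692.036
Sxx = Σx² − (Σx)²/n = 396 − 302.285714 = 93.714286
Sxy = Σxy − (Σx)(Σy)/n = 489.81 − 432.531429 = 57.278571
Syy = Σy² − (Σy)²/n = 692.036 − 618.896057 = 73.139943
r = Sxy/√(Sxx·Syy) = 57.278571/√(6854.257502) = 57.278571/82.790443 = 0.691850

0.692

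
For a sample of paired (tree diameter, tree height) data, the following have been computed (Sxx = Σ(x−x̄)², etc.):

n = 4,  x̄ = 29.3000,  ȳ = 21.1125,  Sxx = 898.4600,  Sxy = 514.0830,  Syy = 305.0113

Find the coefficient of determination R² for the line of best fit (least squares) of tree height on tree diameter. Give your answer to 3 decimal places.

R² = Sxy²/(Sxx·Syy) = (514.083)²/(898.46·305.0113) = 0.964388

0.964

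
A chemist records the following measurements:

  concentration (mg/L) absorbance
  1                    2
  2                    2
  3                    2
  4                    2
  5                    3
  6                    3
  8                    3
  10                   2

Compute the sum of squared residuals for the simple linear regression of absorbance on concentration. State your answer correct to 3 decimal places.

1.580

n = 8, Σx = 39, Σy = 19, Σxy = 97, Σx² = 255, Σy² = 47
Sxx = Σx² − (Σx)²/n = 255 − 190.125 = 64.875
Sxy = Σxy − (Σx)(Σy)/n = 97 − 92.625 = 4.375
Syy = Σy² − (Σy)²/n = 47 − 45.125 = 1.875
b = Sxy/Sxx = 4.375/64.875 = 0.067437
SSE = Syy − b·Sxy = 1.875 − 0.067437·4.375 = 1.579961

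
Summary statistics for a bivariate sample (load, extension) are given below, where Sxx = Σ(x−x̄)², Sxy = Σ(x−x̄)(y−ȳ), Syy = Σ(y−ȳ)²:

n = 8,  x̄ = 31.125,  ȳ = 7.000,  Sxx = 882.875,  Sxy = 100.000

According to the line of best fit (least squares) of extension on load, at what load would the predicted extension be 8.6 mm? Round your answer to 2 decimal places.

45.25

b = Sxy/Sxx = 100/882.875 = 0.113266
a = ȳ − b·x̄ = 7 − 0.113266·31.125 = 3.474586
Set a + b·x = 8.6: x = (8.6 − 3.474586) / 0.113266 = 45.251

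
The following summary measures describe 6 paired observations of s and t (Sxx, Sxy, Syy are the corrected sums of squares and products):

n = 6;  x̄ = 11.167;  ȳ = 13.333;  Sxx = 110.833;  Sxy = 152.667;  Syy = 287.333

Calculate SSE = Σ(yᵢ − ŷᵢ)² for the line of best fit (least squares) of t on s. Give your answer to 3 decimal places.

b = Sxy/Sxx = 152.667/110.833 = 1.377451
SSE = Syy − b·Sxy = 287.333 − 1.377451·152.667 = 77.041725

77.042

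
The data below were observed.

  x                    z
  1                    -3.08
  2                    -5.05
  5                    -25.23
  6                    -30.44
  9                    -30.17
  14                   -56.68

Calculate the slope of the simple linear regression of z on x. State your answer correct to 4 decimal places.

-3.9885

n = 6, Σx = 37, Σy = -150.65, Σxy = -1387.02, Σx² = 343
Sxx = Σx² − (Σx)²/n = 343 − 228.166667 = 114.833333
Sxy = Σxy − (Σx)(Σy)/n = -1387.02 − (-929.008333) = -458.011667
b = Sxy/Sxx = -458.011667/114.833333 = -3.988491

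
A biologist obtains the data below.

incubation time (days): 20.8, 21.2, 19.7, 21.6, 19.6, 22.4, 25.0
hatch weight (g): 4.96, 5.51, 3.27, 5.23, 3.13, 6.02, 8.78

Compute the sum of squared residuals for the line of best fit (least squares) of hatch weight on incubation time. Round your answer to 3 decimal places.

n = 7, Σx = 150.3, Σy = 36.9, Σxy = 813.063, Σx² = 3247.65, Σy² = 216.1332
Sxx = Σx² − (Σx)²/n = 3247.65 − 3227.155714 = 20.494286
Sxy = Σxy − (Σx)(Σy)/n = 813.063 − 792.295714 = 20.767286
Syy = Σy² − (Σy)²/n = 216.1332 − 194.515714 = 21.617486
b = Sxy/Sxx = 20.767286/20.494286 = 1.013321
SSE = Syy − b·Sxy = 21.617486 − 1.013321·20.767286 = 0.573563

0.574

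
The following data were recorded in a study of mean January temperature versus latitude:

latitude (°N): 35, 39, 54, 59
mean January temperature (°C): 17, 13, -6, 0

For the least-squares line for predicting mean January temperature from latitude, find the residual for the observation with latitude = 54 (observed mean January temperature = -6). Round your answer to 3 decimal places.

-5.777

n = 4, Σx = 187, Σy = 24, Σxy = 778, Σx² = 9143
Sxx = Σx² − (Σx)²/n = 9143 − 8742.25 = 400.75
Sxy = Σxy − (Σx)(Σy)/n = 778 − 1122 = -344
b = Sxy/Sxx = -344/400.75 = -0.858391
a = ȳ − b·x̄ = 6 − (-0.858391)·46.75 = 46.129757
ŷ(54) = 46.129757 + (-0.858391)·54 = -0.223331
residual = y − ŷ = -6 − (-0.223331) = -5.776669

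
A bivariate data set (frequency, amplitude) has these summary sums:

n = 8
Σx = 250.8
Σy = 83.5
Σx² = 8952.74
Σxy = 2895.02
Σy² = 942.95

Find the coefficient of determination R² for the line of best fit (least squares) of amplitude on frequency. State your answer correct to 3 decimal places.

0.988

Sxx = Σx² − (Σx)²/n = 8952.74 − 7862.58 = 1090.16
Sxy = Σxy − (Σx)(Σy)/n = 2895.02 − 2617.725 = 277.295
Syy = Σy² − (Σy)²/n = 942.95 − 871.53125 = 71.41875
R² = Sxy²/(Sxx·Syy) = (277.295)²/(1090.16·71.41875) = 0.987601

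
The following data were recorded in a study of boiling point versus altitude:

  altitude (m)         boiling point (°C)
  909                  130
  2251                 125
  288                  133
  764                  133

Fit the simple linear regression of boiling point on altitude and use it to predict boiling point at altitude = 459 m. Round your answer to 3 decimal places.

132.809

n = 4, Σx = 4212, Σy = 521, Σxy = 539461, Σx² = 6559922
Sxx = Σx² − (Σx)²/n = 6559922 − 4435236 = 2124686
Sxy = Σxy − (Σx)(Σy)/n = 539461 − 548613 = -9152
b = Sxy/Sxx = -9152/2124686 = -0.004307
a = ȳ − b·x̄ = 130.25 − (-0.004307)·1053 = 134.785755
ŷ(459) = a + b·459 = 134.785755 + (-0.004307)·459 = 132.808631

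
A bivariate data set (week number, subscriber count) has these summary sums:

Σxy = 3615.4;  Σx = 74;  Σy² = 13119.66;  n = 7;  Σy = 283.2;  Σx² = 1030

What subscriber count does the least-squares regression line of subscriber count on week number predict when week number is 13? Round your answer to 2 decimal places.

46.55

Sxx = Σx² − (Σx)²/n = 1030 − 782.285714 = 247.714286
Sxy = Σxy − (Σx)(Σy)/n = 3615.4 − 2993.828571 = 621.571429
b = Sxy/Sxx = 621.571429/247.714286 = 2.509227
a = ȳ − b·x̄ = 40.457143 − 2.509227·10.571429 = 13.931027
ŷ(13) = a + b·13 = 13.931027 + 2.509227·13 = 46.550980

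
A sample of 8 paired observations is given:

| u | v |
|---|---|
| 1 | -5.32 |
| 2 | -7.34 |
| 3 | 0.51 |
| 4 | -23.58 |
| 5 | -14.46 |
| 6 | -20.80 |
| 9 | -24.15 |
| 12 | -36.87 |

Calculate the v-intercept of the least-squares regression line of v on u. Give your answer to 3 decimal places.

-1.294

n = 8, Σx = 42, Σy = -132.01, Σxy = -969.68, Σx² = 316
Sxx = Σx² − (Σx)²/n = 316 − 220.5 = 95.5
Sxy = Σxy − (Σx)(Σy)/n = -969.68 − (-693.0525) = -276.6275
b = Sxy/Sxx = -276.6275/95.5 = -2.896623
a = ȳ − b·x̄ = -16.50125 − (-2.896623)·5.25 = -1.293979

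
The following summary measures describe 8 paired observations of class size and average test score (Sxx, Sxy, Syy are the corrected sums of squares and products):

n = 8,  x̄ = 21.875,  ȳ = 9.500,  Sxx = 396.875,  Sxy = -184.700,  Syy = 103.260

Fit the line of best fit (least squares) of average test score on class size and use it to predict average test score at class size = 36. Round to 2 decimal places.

b = Sxy/Sxx = -184.7/396.875 = -0.465386
a = ȳ − b·x̄ = 9.5 − (-0.465386)·21.875 = 19.680315
ŷ(36) = a + b·36 = 19.680315 + (-0.465386)·36 = 2.926425

2.93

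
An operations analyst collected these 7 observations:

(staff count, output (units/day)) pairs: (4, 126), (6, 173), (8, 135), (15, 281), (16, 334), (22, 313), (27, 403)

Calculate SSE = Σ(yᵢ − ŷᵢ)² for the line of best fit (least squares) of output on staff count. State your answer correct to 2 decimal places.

n = 7, Σx = 98, Σy = 1765, Σxy = 29948, Σx² = 1810, Σy² = 514925
Sxx = Σx² − (Σx)²/n = 1810 − 1372 = 438
Sxy = Σxy − (Σx)(Σy)/n = 29948 − 24710 = 5238
Syy = Σy² − (Σy)²/n = 514925 − 445032.142857 = 69892.857143
b = Sxy/Sxx = 5238/438 = 11.958904
SSE = Syy − b·Sxy = 69892.857143 − 11.958904·5238 = 7252.117417

7252.12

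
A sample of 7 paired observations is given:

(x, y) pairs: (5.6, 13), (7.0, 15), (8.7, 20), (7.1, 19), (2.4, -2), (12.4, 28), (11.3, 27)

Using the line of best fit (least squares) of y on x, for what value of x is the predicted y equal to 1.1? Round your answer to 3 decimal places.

2.221

n = 7, Σx = 54.5, Σy = 120, Σxy = 1134.2, Σx² = 493.67
Sxx = Σx² − (Σx)²/n = 493.67 − 424.321429 = 69.348571
Sxy = Σxy − (Σx)(Σy)/n = 1134.2 − 934.285714 = 199.914286
b = Sxy/Sxx = 199.914286/69.348571 = 2.882746
a = ȳ − b·x̄ = 17.142857 − 2.882746·7.785714 = -5.301376
Set a + b·x = 1.1: x = (1.1 − (-5.301376)) / 2.882746 = 2.220583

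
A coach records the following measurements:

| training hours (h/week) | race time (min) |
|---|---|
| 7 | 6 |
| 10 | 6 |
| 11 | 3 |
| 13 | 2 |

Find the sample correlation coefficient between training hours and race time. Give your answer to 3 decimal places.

-0.857

n = 4, Σx = 41, Σy = 17, Σxy = 161, Σx² = 439, Σy² = 85
Sxx = Σx² − (Σx)²/n = 439 − 420.25 = 18.75
Sxy = Σxy − (Σx)(Σy)/n = 161 − 174.25 = -13.25
Syy = Σy² − (Σy)²/n = 85 − 72.25 = 12.75
r = Sxy/√(Sxx·Syy) = -13.25/√(239.0625) = -13.25/15.461646 = -0.856959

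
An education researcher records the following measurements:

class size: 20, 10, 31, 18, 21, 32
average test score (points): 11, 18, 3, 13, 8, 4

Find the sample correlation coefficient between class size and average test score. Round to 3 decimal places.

n = 6, Σx = 132, Σy = 57, Σxy = 1023, Σx² = 3250, Σy² = 703
Sxx = Σx² − (Σx)²/n = 3250 − 2904 = 346
Sxy = Σxy − (Σx)(Σy)/n = 1023 − 1254 = -231
Syy = Σy² − (Σy)²/n = 703 − 541.5 = 161.5
r = Sxy/√(Sxx·Syy) = -231/√(55879) = -231/236.387394 = -0.977209

-0.977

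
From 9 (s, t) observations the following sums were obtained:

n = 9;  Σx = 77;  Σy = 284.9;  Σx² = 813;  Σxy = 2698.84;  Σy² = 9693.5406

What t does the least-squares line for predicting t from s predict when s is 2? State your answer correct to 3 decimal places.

Sxx = Σx² − (Σx)²/n = 813 − 658.777778 = 154.222222
Sxy = Σxy − (Σx)(Σy)/n = 2698.84 − 2437.477778 = 261.362222
b = Sxy/Sxx = 261.362222/154.222222 = 1.694712
a = ȳ − b·x̄ = 31.655556 − 1.694712·8.555556 = 17.156354
ŷ(2) = a + b·2 = 17.156354 + 1.694712·2 = 20.545778

20.546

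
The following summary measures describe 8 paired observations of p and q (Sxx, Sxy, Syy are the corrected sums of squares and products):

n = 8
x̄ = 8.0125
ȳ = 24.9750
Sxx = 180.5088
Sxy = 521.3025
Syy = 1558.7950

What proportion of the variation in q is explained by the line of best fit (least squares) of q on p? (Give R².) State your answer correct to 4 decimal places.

0.9658

R² = Sxy²/(Sxx·Syy) = (521.3025)²/(180.5088·1558.795) = 0.965811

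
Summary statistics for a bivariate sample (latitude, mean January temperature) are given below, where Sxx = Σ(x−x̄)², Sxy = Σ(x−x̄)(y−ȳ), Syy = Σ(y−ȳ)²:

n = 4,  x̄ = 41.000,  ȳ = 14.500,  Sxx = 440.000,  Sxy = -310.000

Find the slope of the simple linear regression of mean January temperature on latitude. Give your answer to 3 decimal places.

-0.705

b = Sxy/Sxx = -310/440 = -0.704545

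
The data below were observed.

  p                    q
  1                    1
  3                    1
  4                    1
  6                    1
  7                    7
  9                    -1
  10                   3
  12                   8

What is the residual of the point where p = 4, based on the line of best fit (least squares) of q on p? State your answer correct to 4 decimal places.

n = 8, Σx = 52, Σy = 21, Σxy = 180, Σx² = 436
Sxx = Σx² − (Σx)²/n = 436 − 338 = 98
Sxy = Σxy − (Σx)(Σy)/n = 180 − 136.5 = 43.5
b = Sxy/Sxx = 43.5/98 = 0.443878
a = ȳ − b·x̄ = 2.625 − 0.443878·6.5 = -0.260204
ŷ(4) = -0.260204 + 0.443878·4 = 1.515306
residual = y − ŷ = 1 − 1.515306 = -0.515306

-0.5153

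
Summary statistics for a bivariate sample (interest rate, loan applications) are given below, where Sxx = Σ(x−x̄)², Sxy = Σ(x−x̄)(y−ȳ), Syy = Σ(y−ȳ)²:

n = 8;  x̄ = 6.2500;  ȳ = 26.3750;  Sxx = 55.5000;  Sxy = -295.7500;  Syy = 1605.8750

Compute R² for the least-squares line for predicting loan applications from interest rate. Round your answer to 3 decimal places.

0.981

R² = Sxy²/(Sxx·Syy) = (-295.75)²/(55.5·1605.875) = 0.981397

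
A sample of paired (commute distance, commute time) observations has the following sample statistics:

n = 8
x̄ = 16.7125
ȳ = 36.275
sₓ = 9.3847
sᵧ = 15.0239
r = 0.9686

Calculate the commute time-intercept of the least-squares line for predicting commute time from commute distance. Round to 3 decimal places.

10.360

b = r · sᵧ/sₓ = 0.9686 · 15.0239/9.3847 = 1.550625
a = ȳ − b·x̄ = 36.275 − 1.550625·16.7125 = 10.360181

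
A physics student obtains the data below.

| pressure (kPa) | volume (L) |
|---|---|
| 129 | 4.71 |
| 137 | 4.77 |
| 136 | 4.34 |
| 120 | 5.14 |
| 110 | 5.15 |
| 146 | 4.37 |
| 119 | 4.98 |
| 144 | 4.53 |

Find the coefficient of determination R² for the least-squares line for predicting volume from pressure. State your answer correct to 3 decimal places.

n = 8, Σx = 1041, Σy = 37.99, Σxy = 4917.58, Σx² = 136619, Σy² = 181.1329
Sxx = Σx² − (Σx)²/n = 136619 − 135460.125 = 1158.875
Sxy = Σxy − (Σx)(Σy)/n = 4917.58 − 4943.44875 = -25.86875
Syy = Σy² − (Σy)²/n = 181.1329 − 180.405012 = 0.727888
R² = Sxy²/(Sxx·Syy) = (-25.86875)²/(1158.875·0.727888) = 0.793323

0.793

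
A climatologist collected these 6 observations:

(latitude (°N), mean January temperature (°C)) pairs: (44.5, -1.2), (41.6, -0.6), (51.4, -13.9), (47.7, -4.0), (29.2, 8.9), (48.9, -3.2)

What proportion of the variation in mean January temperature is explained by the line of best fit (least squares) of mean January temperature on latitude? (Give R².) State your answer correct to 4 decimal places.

0.8315

n = 6, Σx = 263.3, Σy = -14, Σxy = -880.22, Σx² = 11871.91, Σy² = 300.46
Sxx = Σx² − (Σx)²/n = 11871.91 − 11554.481667 = 317.428333
Sxy = Σxy − (Σx)(Σy)/n = -880.22 − (-614.366667) = -265.853333
Syy = Σy² − (Σy)²/n = 300.46 − 32.666667 = 267.793333
R² = Sxy²/(Sxx·Syy) = (-265.853333)²/(317.428333·267.793333) = 0.831455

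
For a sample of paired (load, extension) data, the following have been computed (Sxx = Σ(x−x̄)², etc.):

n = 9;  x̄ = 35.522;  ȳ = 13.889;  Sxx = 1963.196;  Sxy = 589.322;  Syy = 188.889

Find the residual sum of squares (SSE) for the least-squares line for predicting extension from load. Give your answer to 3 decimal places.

11.983

b = Sxy/Sxx = 589.322/1963.196 = 0.300185
SSE = Syy − b·Sxy = 188.889 − 0.300185·589.322 = 11.983373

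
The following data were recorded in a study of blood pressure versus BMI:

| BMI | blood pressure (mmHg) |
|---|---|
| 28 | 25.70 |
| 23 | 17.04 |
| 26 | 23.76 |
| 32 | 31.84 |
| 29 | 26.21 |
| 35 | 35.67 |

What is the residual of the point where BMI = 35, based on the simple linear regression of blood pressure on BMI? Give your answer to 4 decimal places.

-0.3358

n = 6, Σx = 173, Σy = 160.22, Σxy = 4756.7, Σx² = 5079
Sxx = Σx² − (Σx)²/n = 5079 − 4988.166667 = 90.833333
Sxy = Σxy − (Σx)(Σy)/n = 4756.7 − 4619.676667 = 137.023333
b = Sxy/Sxx = 137.023333/90.833333 = 1.508514
a = ȳ − b·x̄ = 26.703333 − 1.508514·28.833333 = -16.792147
ŷ(35) = -16.792147 + 1.508514·35 = 36.005835
residual = y − ŷ = 35.67 − 36.005835 = -0.335835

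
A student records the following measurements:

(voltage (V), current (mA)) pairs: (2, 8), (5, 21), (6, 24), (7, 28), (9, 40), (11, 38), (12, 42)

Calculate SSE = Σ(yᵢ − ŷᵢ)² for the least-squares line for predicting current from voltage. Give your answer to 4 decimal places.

n = 7, Σx = 52, Σy = 201, Σxy = 1743, Σx² = 460, Σy² = 6673
Sxx = Σx² − (Σx)²/n = 460 − 386.285714 = 73.714286
Sxy = Σxy − (Σx)(Σy)/n = 1743 − 1493.142857 = 249.857143
Syy = Σy² − (Σy)²/n = 6673 − 5771.571429 = 901.428571
b = Sxy/Sxx = 249.857143/73.714286 = 3.389535
SSE = Syy − b·Sxy = 901.428571 − 3.389535·249.857143 = 54.529070

54.5291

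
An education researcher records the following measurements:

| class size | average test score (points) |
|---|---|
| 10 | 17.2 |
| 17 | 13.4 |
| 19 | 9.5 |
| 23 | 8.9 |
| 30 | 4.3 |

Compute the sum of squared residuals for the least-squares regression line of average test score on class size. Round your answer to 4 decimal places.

3.8695

n = 5, Σx = 99, Σy = 53.3, Σxy = 914, Σx² = 2179, Σy² = 663.35
Sxx = Σx² − (Σx)²/n = 2179 − 1960.2 = 218.8
Sxy = Σxy − (Σx)(Σy)/n = 914 − 1055.34 = -141.34
Syy = Σy² − (Σy)²/n = 663.35 − 568.178 = 95.172
b = Sxy/Sxx = -141.34/218.8 = -0.645978
SSE = Syy − b·Sxy = 95.172 − (-0.645978)·(-141.34) = 3.869461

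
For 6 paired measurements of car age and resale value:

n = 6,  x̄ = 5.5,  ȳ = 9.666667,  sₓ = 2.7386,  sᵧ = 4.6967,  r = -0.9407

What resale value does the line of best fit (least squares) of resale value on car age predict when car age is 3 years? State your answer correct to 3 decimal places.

b = r · sᵧ/sₓ = -0.9407 · 4.6967/2.7386 = -1.613301
a = ȳ − b·x̄ = 9.666667 − (-1.613301)·5.5 = 18.539822
ŷ(3) = a + b·3 = 18.539822 + (-1.613301)·3 = 13.699919

13.700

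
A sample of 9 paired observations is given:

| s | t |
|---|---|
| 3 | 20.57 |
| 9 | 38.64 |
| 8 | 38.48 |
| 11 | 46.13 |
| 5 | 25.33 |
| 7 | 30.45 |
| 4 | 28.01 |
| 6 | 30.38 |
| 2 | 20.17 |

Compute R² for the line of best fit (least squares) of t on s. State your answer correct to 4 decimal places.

0.9440

n = 9, Σx = 55, Σy = 278.16, Σxy = 1899.2, Σx² = 405, Σy² = 9208.0066
Sxx = Σx² − (Σx)²/n = 405 − 336.111111 = 68.888889
Sxy = Σxy − (Σx)(Σy)/n = 1899.2 − 1699.866667 = 199.333333
Syy = Σy² − (Σy)²/n = 9208.0066 − 8596.9984 = 611.0082
R² = Sxy²/(Sxx·Syy) = (199.333333)²/(68.888889·611.0082) = 0.943982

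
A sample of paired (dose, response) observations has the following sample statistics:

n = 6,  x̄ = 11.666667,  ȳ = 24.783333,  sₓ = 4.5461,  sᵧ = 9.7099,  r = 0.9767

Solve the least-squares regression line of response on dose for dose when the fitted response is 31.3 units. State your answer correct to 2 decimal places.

14.79

b = r · sᵧ/sₓ = 0.9767 · 9.7099/4.5461 = 2.086109
a = ȳ − b·x̄ = 24.783333 − 2.086109·11.666667 = 0.445396
Set a + b·x = 31.3: x = (31.3 − 0.445396) / 2.086109 = 14.790505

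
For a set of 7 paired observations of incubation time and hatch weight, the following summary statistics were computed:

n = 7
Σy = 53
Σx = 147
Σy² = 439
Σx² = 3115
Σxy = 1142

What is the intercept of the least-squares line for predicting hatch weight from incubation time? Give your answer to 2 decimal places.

-14.18

Sxx = Σx² − (Σx)²/n = 3115 − 3087 = 28
Sxy = Σxy − (Σx)(Σy)/n = 1142 − 1113 = 29
b = Sxy/Sxx = 29/28 = 1.035714
a = ȳ − b·x̄ = 7.571429 − 1.035714·21 = -14.178571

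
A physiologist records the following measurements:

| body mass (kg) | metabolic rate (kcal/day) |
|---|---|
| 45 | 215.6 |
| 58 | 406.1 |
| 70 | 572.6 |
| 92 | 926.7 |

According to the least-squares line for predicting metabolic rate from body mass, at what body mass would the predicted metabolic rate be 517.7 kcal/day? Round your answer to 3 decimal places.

n = 4, Σx = 265, Σy = 2121, Σxy = 158594.2, Σx² = 18753
Sxx = Σx² − (Σx)²/n = 18753 − 17556.25 = 1196.75
Sxy = Σxy − (Σx)(Σy)/n = 158594.2 − 140516.25 = 18077.95
b = Sxy/Sxx = 18077.95/1196.75 = 15.105870
a = ȳ − b·x̄ = 530.25 − 15.105870·66.25 = -470.513892
Set a + b·x = 517.7: x = (517.7 − (-470.513892)) / 15.105870 = 65.419197

65.419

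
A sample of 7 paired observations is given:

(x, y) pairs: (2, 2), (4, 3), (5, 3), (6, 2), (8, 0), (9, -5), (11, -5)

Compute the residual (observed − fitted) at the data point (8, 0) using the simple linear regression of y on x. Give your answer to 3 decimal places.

1.552

n = 7, Σx = 45, Σy = 0, Σxy = -57, Σx² = 347
Sxx = Σx² − (Σx)²/n = 347 − 289.285714 = 57.714286
Sxy = Σxy − (Σx)(Σy)/n = -57 − 0 = -57
b = Sxy/Sxx = -57/57.714286 = -0.987624
a = ȳ − b·x̄ = 0 − (-0.987624)·6.428571 = 6.349010
ŷ(8) = 6.349010 + (-0.987624)·8 = -1.551980
residual = y − ŷ = 0 − (-1.551980) = 1.551980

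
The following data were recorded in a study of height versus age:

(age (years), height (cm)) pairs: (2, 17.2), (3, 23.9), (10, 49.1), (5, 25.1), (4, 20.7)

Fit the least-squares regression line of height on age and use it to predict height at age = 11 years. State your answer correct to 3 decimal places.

n = 5, Σx = 24, Σy = 136, Σxy = 805.4, Σx² = 154
Sxx = Σx² − (Σx)²/n = 154 − 115.2 = 38.8
Sxy = Σxy − (Σx)(Σy)/n = 805.4 − 652.8 = 152.6
b = Sxy/Sxx = 152.6/38.8 = 3.932990
a = ȳ − b·x̄ = 27.2 − 3.932990·4.8 = 8.321649
ŷ(11) = a + b·11 = 8.321649 + 3.932990·11 = 51.584536

51.585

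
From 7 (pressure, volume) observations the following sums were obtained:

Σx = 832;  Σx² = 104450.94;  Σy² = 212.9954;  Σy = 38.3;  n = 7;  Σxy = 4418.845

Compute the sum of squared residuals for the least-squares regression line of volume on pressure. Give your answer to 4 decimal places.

0.2409

Sxx = Σx² − (Σx)²/n = 104450.94 − 98889.142857 = 5561.797143
Sxy = Σxy − (Σx)(Σy)/n = 4418.845 − 4552.228571 = -133.383571
Syy = Σy² − (Σy)²/n = 212.9954 − 209.555714 = 3.439686
b = Sxy/Sxx = -133.383571/5561.797143 = -0.023982
SSE = Syy − b·Sxy = 3.439686 − (-0.023982)·(-133.383571) = 0.240868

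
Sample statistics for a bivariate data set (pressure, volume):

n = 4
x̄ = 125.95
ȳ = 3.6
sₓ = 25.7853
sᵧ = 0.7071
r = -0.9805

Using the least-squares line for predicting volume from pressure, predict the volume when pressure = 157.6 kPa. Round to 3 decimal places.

2.749

b = r · sᵧ/sₓ = -0.9805 · 0.7071/25.7853 = -0.026888
a = ȳ − b·x̄ = 3.6 − (-0.026888)·125.95 = 6.986526
ŷ(157.6) = a + b·157.6 = 6.986526 + (-0.026888)·157.6 = 2.748999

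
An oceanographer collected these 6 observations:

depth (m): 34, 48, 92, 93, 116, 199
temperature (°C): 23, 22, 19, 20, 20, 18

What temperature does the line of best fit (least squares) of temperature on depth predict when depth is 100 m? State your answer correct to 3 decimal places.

n = 6, Σx = 582, Σy = 122, Σxy = 11348, Σx² = 73630
Sxx = Σx² − (Σx)²/n = 73630 − 56454 = 17176
Sxy = Σxy − (Σx)(Σy)/n = 11348 − 11834 = -486
b = Sxy/Sxx = -486/17176 = -0.028295
a = ȳ − b·x̄ = 20.333333 − (-0.028295)·97 = 23.077977
ŷ(100) = a + b·100 = 23.077977 + (-0.028295)·100 = 20.248447

20.248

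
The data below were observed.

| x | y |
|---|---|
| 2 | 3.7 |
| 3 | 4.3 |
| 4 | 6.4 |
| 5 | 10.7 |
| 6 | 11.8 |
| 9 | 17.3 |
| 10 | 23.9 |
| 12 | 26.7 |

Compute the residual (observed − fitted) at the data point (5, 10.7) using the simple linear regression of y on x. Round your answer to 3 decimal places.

0.923

n = 8, Σx = 51, Σy = 104.8, Σxy = 885.3, Σx² = 415
Sxx = Σx² − (Σx)²/n = 415 − 325.125 = 89.875
Sxy = Σxy − (Σx)(Σy)/n = 885.3 − 668.1 = 217.2
b = Sxy/Sxx = 217.2/89.875 = 2.416690
a = ȳ − b·x̄ = 13.1 − 2.416690·6.375 = -2.306398
ŷ(5) = -2.306398 + 2.416690·5 = 9.777051
residual = y − ŷ = 10.7 − 9.777051 = 0.922949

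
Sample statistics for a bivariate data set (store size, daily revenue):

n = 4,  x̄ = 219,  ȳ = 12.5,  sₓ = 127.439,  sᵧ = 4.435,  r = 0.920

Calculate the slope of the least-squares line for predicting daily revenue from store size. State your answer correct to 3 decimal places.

b = r · sᵧ/sₓ = 0.92 · 4.435/127.439 = 0.032017

0.032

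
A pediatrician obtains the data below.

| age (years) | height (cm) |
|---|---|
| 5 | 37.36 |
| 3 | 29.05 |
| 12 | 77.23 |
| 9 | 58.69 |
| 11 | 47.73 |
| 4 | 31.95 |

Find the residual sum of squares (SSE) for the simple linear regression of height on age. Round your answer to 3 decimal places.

350.953

n = 6, Σx = 44, Σy = 282.01, Σxy = 2381.75, Σx² = 396, Σy² = 14947.6165
Sxx = Σx² − (Σx)²/n = 396 − 322.666667 = 73.333333
Sxy = Σxy − (Σx)(Σy)/n = 2381.75 − 2068.073333 = 313.676667
Syy = Σy² − (Σy)²/n = 14947.6165 − 13254.940017 = 1692.676483
b = Sxy/Sxx = 313.676667/73.333333 = 4.277409
SSE = Syy − b·Sxy = 1692.676483 − 4.277409·313.676667 = 350.953058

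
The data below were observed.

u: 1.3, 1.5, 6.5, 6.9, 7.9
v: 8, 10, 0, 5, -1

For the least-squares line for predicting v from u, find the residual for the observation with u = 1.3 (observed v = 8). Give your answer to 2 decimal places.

-1.15

n = 5, Σx = 24.1, Σy = 22, Σxy = 52, Σx² = 156.21
Sxx = Σx² − (Σx)²/n = 156.21 − 116.162 = 40.048
Sxy = Σxy − (Σx)(Σy)/n = 52 − 106.04 = -54.04
b = Sxy/Sxx = -54.04/40.048 = -1.349381
a = ȳ − b·x̄ = 4.4 − (-1.349381)·4.82 = 10.904015
ŷ(1.3) = 10.904015 + (-1.349381)·1.3 = 9.149820
residual = y − ŷ = 8 − 9.149820 = -1.149820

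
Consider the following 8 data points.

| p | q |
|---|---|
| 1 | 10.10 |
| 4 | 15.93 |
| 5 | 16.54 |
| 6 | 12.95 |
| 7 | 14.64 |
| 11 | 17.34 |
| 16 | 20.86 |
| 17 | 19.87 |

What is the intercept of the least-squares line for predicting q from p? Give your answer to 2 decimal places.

n = 8, Σx = 67, Σy = 128.23, Σxy = 1198.99, Σx² = 793
Sxx = Σx² − (Σx)²/n = 793 − 561.125 = 231.875
Sxy = Σxy − (Σx)(Σy)/n = 1198.99 − 1073.92625 = 125.06375
b = Sxy/Sxx = 125.06375/231.875 = 0.539358
a = ȳ − b·x̄ = 16.02875 − 0.539358·8.375 = 11.511623

11.51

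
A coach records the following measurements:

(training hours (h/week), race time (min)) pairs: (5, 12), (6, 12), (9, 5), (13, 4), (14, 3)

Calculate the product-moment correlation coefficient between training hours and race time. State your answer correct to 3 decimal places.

-0.940

n = 5, Σx = 47, Σy = 36, Σxy = 271, Σx² = 507, Σy² = 338
Sxx = Σx² − (Σx)²/n = 507 − 441.8 = 65.2
Sxy = Σxy − (Σx)(Σy)/n = 271 − 338.4 = -67.4
Syy = Σy² − (Σy)²/n = 338 − 259.2 = 78.8
r = Sxy/√(Sxx·Syy) = -67.4/√(5137.76) = -67.4/71.678170 = -0.940314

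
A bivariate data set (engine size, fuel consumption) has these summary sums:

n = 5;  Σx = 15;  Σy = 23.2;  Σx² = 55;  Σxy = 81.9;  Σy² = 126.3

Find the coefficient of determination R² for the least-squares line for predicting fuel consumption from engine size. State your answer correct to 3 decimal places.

0.811

Sxx = Σx² − (Σx)²/n = 55 − 45 = 10
Sxy = Σxy − (Σx)(Σy)/n = 81.9 − 69.6 = 12.3
Syy = Σy² − (Σy)²/n = 126.3 − 107.648 = 18.652
R² = Sxy²/(Sxx·Syy) = (12.3)²/(10·18.652) = 0.811119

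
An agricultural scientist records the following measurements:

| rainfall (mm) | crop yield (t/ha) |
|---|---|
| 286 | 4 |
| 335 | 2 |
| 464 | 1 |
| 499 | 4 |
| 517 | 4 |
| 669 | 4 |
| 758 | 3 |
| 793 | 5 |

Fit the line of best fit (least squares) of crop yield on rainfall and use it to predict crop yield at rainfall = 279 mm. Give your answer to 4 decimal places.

2.6502

n = 8, Σx = 4321, Σy = 27, Σxy = 15257, Σx² = 2576581
Sxx = Σx² − (Σx)²/n = 2576581 − 2333880.125 = 242700.875
Sxy = Σxy − (Σx)(Σy)/n = 15257 − 14583.375 = 673.625
b = Sxy/Sxx = 673.625/242700.875 = 0.002776
a = ȳ − b·x̄ = 3.375 − 0.002776·540.125 = 1.875864
ŷ(279) = a + b·279 = 1.875864 + 0.002776·279 = 2.650238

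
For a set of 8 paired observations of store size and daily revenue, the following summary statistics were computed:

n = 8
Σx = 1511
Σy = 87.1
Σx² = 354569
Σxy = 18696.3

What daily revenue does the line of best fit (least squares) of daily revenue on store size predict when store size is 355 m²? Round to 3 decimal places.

16.279

Sxx = Σx² − (Σx)²/n = 354569 − 285390.125 = 69178.875
Sxy = Σxy − (Σx)(Σy)/n = 18696.3 − 16451.0125 = 2245.2875
b = Sxy/Sxx = 2245.2875/69178.875 = 0.032456
a = ȳ − b·x̄ = 10.8875 − 0.032456·188.875 = 4.757324
ŷ(355) = a + b·355 = 4.757324 + 0.032456·355 = 16.279296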